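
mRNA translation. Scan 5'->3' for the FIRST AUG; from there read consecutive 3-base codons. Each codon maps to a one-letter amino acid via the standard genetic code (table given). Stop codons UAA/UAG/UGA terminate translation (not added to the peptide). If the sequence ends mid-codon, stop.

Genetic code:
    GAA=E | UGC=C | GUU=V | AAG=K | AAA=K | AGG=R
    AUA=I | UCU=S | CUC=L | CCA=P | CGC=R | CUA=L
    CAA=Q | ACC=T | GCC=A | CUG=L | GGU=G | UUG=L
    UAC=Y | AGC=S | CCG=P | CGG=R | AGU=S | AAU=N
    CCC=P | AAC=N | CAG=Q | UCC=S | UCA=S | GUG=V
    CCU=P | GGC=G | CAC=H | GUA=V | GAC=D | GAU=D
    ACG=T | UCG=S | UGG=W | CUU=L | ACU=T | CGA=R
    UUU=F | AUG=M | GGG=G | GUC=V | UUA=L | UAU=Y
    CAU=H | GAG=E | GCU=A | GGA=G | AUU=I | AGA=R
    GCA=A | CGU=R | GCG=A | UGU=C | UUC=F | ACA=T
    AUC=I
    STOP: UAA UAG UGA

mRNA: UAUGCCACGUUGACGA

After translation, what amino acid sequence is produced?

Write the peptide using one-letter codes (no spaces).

Answer: MPR

Derivation:
start AUG at pos 1
pos 1: AUG -> M; peptide=M
pos 4: CCA -> P; peptide=MP
pos 7: CGU -> R; peptide=MPR
pos 10: UGA -> STOP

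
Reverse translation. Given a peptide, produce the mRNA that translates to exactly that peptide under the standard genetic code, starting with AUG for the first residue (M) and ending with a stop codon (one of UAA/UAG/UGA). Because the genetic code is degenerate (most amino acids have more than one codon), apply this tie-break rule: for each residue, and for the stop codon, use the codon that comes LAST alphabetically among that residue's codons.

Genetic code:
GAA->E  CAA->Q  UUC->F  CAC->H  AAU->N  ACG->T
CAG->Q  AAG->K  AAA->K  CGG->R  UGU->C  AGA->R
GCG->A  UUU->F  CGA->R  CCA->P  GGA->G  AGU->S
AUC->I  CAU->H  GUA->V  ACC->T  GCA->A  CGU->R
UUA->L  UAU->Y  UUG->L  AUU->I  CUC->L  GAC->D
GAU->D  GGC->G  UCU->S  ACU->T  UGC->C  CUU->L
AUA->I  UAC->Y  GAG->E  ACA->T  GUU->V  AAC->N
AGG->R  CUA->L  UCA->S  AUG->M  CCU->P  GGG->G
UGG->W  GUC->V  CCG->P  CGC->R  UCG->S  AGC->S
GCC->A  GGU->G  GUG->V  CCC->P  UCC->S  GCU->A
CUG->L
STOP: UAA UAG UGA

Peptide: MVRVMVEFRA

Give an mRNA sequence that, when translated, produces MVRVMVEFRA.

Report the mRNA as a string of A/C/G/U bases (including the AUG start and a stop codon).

residue 1: M -> AUG (start codon)
residue 2: V codons sorted = GUA,GUC,GUG,GUU -> pick last = GUU
residue 3: R codons sorted = AGA,AGG,CGA,CGC,CGG,CGU -> pick last = CGU
residue 4: V codons sorted = GUA,GUC,GUG,GUU -> pick last = GUU
residue 5: M -> AUG (only codon)
residue 6: V codons sorted = GUA,GUC,GUG,GUU -> pick last = GUU
residue 7: E codons sorted = GAA,GAG -> pick last = GAG
residue 8: F codons sorted = UUC,UUU -> pick last = UUU
residue 9: R codons sorted = AGA,AGG,CGA,CGC,CGG,CGU -> pick last = CGU
residue 10: A codons sorted = GCA,GCC,GCG,GCU -> pick last = GCU
terminator: stop codons sorted = UAA,UAG,UGA -> pick last = UGA

Answer: mRNA: AUGGUUCGUGUUAUGGUUGAGUUUCGUGCUUGA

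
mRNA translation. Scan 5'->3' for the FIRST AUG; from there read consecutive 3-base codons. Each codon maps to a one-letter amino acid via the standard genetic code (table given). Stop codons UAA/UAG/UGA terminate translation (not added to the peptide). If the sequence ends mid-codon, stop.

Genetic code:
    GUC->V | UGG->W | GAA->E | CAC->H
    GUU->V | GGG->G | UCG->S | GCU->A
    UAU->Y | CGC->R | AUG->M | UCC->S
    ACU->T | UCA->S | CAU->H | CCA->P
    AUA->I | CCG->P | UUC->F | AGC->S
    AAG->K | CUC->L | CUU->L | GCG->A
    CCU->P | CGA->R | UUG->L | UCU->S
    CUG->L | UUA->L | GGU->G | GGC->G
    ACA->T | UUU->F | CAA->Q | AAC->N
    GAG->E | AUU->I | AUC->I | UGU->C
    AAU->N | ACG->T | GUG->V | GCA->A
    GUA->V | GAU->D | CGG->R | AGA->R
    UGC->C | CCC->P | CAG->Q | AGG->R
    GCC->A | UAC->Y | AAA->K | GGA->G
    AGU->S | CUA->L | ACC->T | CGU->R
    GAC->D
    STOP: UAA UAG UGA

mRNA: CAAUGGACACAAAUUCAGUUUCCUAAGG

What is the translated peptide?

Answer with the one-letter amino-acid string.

start AUG at pos 2
pos 2: AUG -> M; peptide=M
pos 5: GAC -> D; peptide=MD
pos 8: ACA -> T; peptide=MDT
pos 11: AAU -> N; peptide=MDTN
pos 14: UCA -> S; peptide=MDTNS
pos 17: GUU -> V; peptide=MDTNSV
pos 20: UCC -> S; peptide=MDTNSVS
pos 23: UAA -> STOP

Answer: MDTNSVS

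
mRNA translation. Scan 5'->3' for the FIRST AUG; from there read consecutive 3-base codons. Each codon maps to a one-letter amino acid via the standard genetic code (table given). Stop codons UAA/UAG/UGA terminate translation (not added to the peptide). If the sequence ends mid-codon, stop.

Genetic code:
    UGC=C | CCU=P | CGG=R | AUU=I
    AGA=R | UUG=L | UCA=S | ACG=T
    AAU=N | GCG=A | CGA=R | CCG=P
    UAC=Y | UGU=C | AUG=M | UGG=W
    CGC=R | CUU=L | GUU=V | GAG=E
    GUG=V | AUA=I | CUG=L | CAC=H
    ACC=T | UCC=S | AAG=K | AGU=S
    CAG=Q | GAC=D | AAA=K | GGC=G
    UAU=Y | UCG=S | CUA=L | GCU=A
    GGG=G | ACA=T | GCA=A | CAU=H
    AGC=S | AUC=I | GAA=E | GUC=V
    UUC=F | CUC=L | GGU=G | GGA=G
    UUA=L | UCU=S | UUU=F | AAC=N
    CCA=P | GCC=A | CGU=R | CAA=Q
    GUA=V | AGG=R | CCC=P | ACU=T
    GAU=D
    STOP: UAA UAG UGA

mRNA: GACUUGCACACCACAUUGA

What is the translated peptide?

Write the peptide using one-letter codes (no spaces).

Answer: (empty: no AUG start codon)

Derivation:
no AUG start codon found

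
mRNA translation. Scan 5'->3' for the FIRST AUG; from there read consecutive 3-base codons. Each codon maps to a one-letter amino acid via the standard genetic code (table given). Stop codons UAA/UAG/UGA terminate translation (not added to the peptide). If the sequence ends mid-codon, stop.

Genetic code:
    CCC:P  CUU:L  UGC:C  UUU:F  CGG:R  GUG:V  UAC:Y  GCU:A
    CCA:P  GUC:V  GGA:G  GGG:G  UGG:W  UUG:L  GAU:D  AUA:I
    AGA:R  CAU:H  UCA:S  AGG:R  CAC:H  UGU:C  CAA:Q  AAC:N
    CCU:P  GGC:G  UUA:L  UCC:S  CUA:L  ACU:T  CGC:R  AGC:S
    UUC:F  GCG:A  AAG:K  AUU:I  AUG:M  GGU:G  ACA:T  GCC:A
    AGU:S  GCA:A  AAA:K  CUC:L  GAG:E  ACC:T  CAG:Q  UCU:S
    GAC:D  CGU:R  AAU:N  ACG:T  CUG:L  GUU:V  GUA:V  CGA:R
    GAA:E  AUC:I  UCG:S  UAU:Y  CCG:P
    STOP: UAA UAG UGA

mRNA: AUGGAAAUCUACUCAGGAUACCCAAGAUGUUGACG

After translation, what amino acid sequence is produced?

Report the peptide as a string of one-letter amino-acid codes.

start AUG at pos 0
pos 0: AUG -> M; peptide=M
pos 3: GAA -> E; peptide=ME
pos 6: AUC -> I; peptide=MEI
pos 9: UAC -> Y; peptide=MEIY
pos 12: UCA -> S; peptide=MEIYS
pos 15: GGA -> G; peptide=MEIYSG
pos 18: UAC -> Y; peptide=MEIYSGY
pos 21: CCA -> P; peptide=MEIYSGYP
pos 24: AGA -> R; peptide=MEIYSGYPR
pos 27: UGU -> C; peptide=MEIYSGYPRC
pos 30: UGA -> STOP

Answer: MEIYSGYPRC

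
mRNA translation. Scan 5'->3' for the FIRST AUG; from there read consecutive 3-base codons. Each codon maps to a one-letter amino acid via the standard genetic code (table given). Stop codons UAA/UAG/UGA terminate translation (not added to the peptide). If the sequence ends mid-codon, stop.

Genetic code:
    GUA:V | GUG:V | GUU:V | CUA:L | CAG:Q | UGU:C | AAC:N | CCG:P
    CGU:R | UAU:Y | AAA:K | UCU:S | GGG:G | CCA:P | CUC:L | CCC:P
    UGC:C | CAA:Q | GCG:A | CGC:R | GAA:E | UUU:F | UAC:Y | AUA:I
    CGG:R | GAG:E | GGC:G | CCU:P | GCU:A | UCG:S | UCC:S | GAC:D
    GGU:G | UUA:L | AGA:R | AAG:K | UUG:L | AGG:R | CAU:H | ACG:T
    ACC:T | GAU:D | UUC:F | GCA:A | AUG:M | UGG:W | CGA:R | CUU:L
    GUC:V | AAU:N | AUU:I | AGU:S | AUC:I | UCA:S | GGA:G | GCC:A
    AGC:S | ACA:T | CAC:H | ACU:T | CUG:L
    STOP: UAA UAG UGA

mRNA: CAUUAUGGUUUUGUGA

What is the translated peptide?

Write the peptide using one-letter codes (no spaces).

start AUG at pos 4
pos 4: AUG -> M; peptide=M
pos 7: GUU -> V; peptide=MV
pos 10: UUG -> L; peptide=MVL
pos 13: UGA -> STOP

Answer: MVL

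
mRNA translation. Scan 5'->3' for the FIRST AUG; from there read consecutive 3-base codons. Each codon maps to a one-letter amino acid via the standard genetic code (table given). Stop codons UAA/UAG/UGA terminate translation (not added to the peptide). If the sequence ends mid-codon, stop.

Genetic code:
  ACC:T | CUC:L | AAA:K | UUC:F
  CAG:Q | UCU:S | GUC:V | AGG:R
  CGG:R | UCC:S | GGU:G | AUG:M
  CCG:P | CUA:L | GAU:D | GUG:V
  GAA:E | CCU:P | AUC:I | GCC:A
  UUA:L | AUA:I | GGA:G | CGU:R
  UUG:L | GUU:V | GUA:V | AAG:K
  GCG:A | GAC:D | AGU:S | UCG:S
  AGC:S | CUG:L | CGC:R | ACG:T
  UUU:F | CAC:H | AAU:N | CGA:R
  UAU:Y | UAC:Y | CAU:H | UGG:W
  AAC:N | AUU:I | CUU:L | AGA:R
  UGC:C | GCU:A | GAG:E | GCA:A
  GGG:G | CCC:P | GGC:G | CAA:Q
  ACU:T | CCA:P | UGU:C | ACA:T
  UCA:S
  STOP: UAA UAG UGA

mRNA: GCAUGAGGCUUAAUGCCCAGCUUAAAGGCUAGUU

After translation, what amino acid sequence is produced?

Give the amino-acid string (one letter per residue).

start AUG at pos 2
pos 2: AUG -> M; peptide=M
pos 5: AGG -> R; peptide=MR
pos 8: CUU -> L; peptide=MRL
pos 11: AAU -> N; peptide=MRLN
pos 14: GCC -> A; peptide=MRLNA
pos 17: CAG -> Q; peptide=MRLNAQ
pos 20: CUU -> L; peptide=MRLNAQL
pos 23: AAA -> K; peptide=MRLNAQLK
pos 26: GGC -> G; peptide=MRLNAQLKG
pos 29: UAG -> STOP

Answer: MRLNAQLKG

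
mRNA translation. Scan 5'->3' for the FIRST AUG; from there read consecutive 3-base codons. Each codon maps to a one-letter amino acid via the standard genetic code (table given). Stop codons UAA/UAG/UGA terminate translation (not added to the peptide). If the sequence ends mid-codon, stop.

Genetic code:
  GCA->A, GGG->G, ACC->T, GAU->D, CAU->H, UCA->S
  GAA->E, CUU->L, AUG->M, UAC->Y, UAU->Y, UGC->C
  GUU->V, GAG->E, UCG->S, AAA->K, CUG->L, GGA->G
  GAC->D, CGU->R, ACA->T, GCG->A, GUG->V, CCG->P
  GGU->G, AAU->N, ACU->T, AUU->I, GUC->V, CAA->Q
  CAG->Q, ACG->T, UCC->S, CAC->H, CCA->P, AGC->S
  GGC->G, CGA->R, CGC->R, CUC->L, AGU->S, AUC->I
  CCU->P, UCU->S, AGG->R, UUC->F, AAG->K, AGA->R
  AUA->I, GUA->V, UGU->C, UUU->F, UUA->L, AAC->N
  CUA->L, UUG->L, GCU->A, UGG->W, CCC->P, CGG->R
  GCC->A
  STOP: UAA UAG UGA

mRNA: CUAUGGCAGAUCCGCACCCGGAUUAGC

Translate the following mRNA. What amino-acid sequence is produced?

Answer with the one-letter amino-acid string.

Answer: MADPHPD

Derivation:
start AUG at pos 2
pos 2: AUG -> M; peptide=M
pos 5: GCA -> A; peptide=MA
pos 8: GAU -> D; peptide=MAD
pos 11: CCG -> P; peptide=MADP
pos 14: CAC -> H; peptide=MADPH
pos 17: CCG -> P; peptide=MADPHP
pos 20: GAU -> D; peptide=MADPHPD
pos 23: UAG -> STOP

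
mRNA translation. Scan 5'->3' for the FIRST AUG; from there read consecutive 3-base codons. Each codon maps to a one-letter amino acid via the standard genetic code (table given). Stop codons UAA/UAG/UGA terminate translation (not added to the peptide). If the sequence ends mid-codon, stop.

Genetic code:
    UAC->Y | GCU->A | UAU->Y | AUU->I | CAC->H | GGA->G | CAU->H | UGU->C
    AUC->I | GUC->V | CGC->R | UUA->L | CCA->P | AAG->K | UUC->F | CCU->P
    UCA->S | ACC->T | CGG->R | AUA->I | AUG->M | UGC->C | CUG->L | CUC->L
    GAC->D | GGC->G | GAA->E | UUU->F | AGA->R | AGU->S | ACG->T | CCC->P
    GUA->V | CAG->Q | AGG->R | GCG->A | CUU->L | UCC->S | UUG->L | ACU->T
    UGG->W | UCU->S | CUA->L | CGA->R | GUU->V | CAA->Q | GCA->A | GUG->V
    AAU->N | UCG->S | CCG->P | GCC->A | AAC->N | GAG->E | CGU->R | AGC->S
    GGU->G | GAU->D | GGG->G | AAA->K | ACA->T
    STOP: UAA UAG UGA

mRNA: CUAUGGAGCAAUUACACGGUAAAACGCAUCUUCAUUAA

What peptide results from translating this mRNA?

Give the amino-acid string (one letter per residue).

Answer: MEQLHGKTHLH

Derivation:
start AUG at pos 2
pos 2: AUG -> M; peptide=M
pos 5: GAG -> E; peptide=ME
pos 8: CAA -> Q; peptide=MEQ
pos 11: UUA -> L; peptide=MEQL
pos 14: CAC -> H; peptide=MEQLH
pos 17: GGU -> G; peptide=MEQLHG
pos 20: AAA -> K; peptide=MEQLHGK
pos 23: ACG -> T; peptide=MEQLHGKT
pos 26: CAU -> H; peptide=MEQLHGKTH
pos 29: CUU -> L; peptide=MEQLHGKTHL
pos 32: CAU -> H; peptide=MEQLHGKTHLH
pos 35: UAA -> STOP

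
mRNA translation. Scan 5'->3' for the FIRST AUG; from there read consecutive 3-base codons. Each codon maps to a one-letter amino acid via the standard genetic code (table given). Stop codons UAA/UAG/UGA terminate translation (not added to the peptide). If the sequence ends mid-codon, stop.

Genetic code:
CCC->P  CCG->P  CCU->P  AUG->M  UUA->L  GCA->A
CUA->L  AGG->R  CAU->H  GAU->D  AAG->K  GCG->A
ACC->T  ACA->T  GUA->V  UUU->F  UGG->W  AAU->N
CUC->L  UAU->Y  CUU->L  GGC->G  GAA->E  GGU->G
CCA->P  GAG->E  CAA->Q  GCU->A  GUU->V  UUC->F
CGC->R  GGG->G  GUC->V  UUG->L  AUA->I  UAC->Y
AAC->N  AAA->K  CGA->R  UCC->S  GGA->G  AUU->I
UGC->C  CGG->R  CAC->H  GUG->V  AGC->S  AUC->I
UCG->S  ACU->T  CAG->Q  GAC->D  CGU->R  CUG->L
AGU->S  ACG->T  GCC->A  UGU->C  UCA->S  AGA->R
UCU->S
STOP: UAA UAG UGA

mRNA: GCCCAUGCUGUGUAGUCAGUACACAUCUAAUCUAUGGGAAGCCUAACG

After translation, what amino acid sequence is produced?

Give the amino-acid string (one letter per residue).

Answer: MLCSQYTSNLWEA

Derivation:
start AUG at pos 4
pos 4: AUG -> M; peptide=M
pos 7: CUG -> L; peptide=ML
pos 10: UGU -> C; peptide=MLC
pos 13: AGU -> S; peptide=MLCS
pos 16: CAG -> Q; peptide=MLCSQ
pos 19: UAC -> Y; peptide=MLCSQY
pos 22: ACA -> T; peptide=MLCSQYT
pos 25: UCU -> S; peptide=MLCSQYTS
pos 28: AAU -> N; peptide=MLCSQYTSN
pos 31: CUA -> L; peptide=MLCSQYTSNL
pos 34: UGG -> W; peptide=MLCSQYTSNLW
pos 37: GAA -> E; peptide=MLCSQYTSNLWE
pos 40: GCC -> A; peptide=MLCSQYTSNLWEA
pos 43: UAA -> STOP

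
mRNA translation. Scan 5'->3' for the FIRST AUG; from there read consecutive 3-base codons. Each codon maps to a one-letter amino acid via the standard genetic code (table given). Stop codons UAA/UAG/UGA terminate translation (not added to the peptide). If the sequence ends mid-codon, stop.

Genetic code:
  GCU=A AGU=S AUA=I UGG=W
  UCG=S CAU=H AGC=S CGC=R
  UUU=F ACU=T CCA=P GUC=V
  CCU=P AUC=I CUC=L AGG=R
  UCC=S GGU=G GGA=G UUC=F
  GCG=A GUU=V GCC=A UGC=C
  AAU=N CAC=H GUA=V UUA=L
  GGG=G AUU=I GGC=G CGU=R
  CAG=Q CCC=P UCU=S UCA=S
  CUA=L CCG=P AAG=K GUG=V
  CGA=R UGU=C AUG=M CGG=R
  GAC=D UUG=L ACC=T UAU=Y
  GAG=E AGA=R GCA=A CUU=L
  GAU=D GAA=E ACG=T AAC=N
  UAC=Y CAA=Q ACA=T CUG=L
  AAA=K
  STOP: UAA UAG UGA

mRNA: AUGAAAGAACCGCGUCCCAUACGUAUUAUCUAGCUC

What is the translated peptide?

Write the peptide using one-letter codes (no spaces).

start AUG at pos 0
pos 0: AUG -> M; peptide=M
pos 3: AAA -> K; peptide=MK
pos 6: GAA -> E; peptide=MKE
pos 9: CCG -> P; peptide=MKEP
pos 12: CGU -> R; peptide=MKEPR
pos 15: CCC -> P; peptide=MKEPRP
pos 18: AUA -> I; peptide=MKEPRPI
pos 21: CGU -> R; peptide=MKEPRPIR
pos 24: AUU -> I; peptide=MKEPRPIRI
pos 27: AUC -> I; peptide=MKEPRPIRII
pos 30: UAG -> STOP

Answer: MKEPRPIRII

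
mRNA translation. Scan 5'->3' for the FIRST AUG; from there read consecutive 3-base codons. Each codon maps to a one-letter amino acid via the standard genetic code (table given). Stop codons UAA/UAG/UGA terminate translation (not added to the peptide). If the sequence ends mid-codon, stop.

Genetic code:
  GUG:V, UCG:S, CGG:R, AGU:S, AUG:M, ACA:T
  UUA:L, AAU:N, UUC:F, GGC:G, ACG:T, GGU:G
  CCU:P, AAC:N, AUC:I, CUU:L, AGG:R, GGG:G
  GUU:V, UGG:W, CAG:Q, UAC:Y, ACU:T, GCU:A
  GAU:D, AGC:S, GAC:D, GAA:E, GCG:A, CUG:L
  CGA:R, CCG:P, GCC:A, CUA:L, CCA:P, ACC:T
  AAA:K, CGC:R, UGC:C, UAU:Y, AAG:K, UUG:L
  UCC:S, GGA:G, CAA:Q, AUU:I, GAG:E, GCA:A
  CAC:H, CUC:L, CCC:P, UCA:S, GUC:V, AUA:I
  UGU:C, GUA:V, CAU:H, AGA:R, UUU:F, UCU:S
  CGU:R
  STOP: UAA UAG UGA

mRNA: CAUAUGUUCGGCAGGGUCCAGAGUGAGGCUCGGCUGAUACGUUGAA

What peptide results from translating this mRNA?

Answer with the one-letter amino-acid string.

start AUG at pos 3
pos 3: AUG -> M; peptide=M
pos 6: UUC -> F; peptide=MF
pos 9: GGC -> G; peptide=MFG
pos 12: AGG -> R; peptide=MFGR
pos 15: GUC -> V; peptide=MFGRV
pos 18: CAG -> Q; peptide=MFGRVQ
pos 21: AGU -> S; peptide=MFGRVQS
pos 24: GAG -> E; peptide=MFGRVQSE
pos 27: GCU -> A; peptide=MFGRVQSEA
pos 30: CGG -> R; peptide=MFGRVQSEAR
pos 33: CUG -> L; peptide=MFGRVQSEARL
pos 36: AUA -> I; peptide=MFGRVQSEARLI
pos 39: CGU -> R; peptide=MFGRVQSEARLIR
pos 42: UGA -> STOP

Answer: MFGRVQSEARLIR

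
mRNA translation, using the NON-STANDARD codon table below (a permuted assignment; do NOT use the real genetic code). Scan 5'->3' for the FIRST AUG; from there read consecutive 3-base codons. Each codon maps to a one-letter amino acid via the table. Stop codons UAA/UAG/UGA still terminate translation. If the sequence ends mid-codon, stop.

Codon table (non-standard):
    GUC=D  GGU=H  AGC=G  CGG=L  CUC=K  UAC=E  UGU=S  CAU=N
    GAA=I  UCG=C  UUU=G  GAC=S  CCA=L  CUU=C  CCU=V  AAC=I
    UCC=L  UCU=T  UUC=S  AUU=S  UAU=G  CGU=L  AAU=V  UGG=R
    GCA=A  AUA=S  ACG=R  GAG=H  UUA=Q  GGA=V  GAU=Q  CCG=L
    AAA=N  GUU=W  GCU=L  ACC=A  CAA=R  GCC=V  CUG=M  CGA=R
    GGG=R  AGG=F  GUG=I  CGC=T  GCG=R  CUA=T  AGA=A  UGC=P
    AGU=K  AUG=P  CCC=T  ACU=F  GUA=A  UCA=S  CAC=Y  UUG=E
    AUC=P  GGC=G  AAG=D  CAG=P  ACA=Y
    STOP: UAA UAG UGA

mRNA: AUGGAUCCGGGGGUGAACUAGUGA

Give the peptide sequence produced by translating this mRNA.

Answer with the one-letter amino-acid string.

Answer: PQLRII

Derivation:
start AUG at pos 0
pos 0: AUG -> P; peptide=P
pos 3: GAU -> Q; peptide=PQ
pos 6: CCG -> L; peptide=PQL
pos 9: GGG -> R; peptide=PQLR
pos 12: GUG -> I; peptide=PQLRI
pos 15: AAC -> I; peptide=PQLRII
pos 18: UAG -> STOP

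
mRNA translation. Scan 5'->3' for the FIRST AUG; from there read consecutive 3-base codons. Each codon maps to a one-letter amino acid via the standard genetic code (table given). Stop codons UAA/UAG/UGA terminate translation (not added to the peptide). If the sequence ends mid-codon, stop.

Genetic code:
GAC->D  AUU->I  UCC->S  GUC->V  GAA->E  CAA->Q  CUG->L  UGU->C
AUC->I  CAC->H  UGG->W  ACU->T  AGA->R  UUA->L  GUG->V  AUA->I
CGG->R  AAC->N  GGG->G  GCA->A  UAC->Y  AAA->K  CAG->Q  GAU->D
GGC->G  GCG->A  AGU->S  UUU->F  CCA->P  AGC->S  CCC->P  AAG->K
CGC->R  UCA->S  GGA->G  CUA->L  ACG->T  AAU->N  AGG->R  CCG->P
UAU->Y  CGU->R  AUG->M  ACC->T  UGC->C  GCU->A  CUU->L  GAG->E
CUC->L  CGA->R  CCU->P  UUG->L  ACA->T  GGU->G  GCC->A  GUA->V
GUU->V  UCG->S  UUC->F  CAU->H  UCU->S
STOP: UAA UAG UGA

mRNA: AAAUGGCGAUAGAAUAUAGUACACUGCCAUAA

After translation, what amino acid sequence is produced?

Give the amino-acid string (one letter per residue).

Answer: MAIEYSTLP

Derivation:
start AUG at pos 2
pos 2: AUG -> M; peptide=M
pos 5: GCG -> A; peptide=MA
pos 8: AUA -> I; peptide=MAI
pos 11: GAA -> E; peptide=MAIE
pos 14: UAU -> Y; peptide=MAIEY
pos 17: AGU -> S; peptide=MAIEYS
pos 20: ACA -> T; peptide=MAIEYST
pos 23: CUG -> L; peptide=MAIEYSTL
pos 26: CCA -> P; peptide=MAIEYSTLP
pos 29: UAA -> STOP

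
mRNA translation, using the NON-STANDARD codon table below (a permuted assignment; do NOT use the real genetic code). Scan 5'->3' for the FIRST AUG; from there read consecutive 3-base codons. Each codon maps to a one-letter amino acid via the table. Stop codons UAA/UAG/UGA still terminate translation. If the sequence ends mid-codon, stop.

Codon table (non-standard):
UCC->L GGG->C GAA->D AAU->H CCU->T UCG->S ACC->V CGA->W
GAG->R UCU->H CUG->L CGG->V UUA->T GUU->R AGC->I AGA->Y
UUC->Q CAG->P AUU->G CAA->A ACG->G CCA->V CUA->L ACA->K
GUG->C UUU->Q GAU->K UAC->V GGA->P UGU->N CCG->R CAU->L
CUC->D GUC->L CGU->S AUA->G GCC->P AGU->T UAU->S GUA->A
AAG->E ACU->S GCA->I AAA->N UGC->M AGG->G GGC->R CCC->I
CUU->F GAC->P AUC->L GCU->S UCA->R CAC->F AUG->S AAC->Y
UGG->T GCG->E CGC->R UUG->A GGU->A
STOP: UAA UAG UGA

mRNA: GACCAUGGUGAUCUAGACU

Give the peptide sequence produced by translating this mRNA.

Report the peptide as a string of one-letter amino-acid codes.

start AUG at pos 4
pos 4: AUG -> S; peptide=S
pos 7: GUG -> C; peptide=SC
pos 10: AUC -> L; peptide=SCL
pos 13: UAG -> STOP

Answer: SCL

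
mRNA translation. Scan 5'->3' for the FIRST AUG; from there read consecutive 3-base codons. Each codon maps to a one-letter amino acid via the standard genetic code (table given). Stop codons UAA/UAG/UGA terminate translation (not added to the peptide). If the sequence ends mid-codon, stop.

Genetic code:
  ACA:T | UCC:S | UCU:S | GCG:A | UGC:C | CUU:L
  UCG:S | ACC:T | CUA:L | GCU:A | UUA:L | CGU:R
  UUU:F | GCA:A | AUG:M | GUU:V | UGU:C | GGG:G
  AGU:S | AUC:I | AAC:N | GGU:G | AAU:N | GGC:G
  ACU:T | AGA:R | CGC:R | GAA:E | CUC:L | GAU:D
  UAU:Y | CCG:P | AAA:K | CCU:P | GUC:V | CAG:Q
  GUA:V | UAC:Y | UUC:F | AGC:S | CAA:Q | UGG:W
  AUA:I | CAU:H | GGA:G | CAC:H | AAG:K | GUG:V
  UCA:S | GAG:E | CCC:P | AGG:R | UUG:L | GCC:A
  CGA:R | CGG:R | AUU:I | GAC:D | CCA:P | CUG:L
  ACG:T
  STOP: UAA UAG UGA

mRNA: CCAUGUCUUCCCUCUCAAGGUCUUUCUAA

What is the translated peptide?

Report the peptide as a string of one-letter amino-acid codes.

Answer: MSSLSRSF

Derivation:
start AUG at pos 2
pos 2: AUG -> M; peptide=M
pos 5: UCU -> S; peptide=MS
pos 8: UCC -> S; peptide=MSS
pos 11: CUC -> L; peptide=MSSL
pos 14: UCA -> S; peptide=MSSLS
pos 17: AGG -> R; peptide=MSSLSR
pos 20: UCU -> S; peptide=MSSLSRS
pos 23: UUC -> F; peptide=MSSLSRSF
pos 26: UAA -> STOP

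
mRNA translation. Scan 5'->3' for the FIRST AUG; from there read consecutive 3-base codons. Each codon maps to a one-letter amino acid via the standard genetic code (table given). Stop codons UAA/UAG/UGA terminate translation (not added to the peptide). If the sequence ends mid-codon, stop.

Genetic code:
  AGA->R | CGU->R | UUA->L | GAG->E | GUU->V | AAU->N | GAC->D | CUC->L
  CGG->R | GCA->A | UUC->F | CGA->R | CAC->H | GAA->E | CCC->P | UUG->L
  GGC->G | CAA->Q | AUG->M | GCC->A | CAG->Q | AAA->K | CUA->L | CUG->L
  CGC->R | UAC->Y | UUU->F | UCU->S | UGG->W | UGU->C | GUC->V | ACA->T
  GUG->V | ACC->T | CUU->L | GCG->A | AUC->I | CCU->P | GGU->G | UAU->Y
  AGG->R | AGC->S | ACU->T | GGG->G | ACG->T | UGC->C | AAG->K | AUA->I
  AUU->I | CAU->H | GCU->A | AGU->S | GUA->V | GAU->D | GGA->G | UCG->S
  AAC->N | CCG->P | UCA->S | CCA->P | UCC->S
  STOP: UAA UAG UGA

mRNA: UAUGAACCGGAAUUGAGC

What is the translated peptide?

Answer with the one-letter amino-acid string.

start AUG at pos 1
pos 1: AUG -> M; peptide=M
pos 4: AAC -> N; peptide=MN
pos 7: CGG -> R; peptide=MNR
pos 10: AAU -> N; peptide=MNRN
pos 13: UGA -> STOP

Answer: MNRN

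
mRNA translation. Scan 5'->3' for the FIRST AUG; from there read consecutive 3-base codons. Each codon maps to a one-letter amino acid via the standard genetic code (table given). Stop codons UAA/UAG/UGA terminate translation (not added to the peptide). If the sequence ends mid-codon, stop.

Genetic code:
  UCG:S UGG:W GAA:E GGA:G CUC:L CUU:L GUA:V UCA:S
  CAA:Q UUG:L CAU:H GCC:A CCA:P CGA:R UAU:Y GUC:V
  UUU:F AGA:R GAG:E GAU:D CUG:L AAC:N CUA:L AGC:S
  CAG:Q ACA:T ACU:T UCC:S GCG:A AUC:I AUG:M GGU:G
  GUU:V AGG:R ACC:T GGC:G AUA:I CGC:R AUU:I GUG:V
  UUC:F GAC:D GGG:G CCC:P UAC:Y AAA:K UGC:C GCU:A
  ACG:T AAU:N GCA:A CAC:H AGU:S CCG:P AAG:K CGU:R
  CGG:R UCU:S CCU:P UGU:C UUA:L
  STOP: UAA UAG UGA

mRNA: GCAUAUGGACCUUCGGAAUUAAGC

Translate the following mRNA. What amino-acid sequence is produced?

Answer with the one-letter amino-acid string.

Answer: MDLRN

Derivation:
start AUG at pos 4
pos 4: AUG -> M; peptide=M
pos 7: GAC -> D; peptide=MD
pos 10: CUU -> L; peptide=MDL
pos 13: CGG -> R; peptide=MDLR
pos 16: AAU -> N; peptide=MDLRN
pos 19: UAA -> STOP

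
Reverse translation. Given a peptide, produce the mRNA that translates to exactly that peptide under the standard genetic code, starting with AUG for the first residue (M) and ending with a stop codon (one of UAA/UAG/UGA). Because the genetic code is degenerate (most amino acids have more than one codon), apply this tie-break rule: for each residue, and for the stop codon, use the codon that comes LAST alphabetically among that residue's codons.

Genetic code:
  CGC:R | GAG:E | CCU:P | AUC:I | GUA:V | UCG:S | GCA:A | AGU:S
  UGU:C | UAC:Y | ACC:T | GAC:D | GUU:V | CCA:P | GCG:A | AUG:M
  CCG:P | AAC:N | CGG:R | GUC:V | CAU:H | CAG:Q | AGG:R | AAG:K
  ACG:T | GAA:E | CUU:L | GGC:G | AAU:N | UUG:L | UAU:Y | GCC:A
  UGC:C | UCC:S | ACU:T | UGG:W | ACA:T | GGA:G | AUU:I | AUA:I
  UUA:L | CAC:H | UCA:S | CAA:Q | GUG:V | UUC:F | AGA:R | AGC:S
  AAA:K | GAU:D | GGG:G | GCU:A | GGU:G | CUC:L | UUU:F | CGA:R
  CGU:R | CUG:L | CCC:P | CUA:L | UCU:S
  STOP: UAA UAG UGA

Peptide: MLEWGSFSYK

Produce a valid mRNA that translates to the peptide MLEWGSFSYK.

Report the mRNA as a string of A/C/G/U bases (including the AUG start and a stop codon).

Answer: mRNA: AUGUUGGAGUGGGGUUCUUUUUCUUAUAAGUGA

Derivation:
residue 1: M -> AUG (start codon)
residue 2: L codons sorted = CUA,CUC,CUG,CUU,UUA,UUG -> pick last = UUG
residue 3: E codons sorted = GAA,GAG -> pick last = GAG
residue 4: W -> UGG (only codon)
residue 5: G codons sorted = GGA,GGC,GGG,GGU -> pick last = GGU
residue 6: S codons sorted = AGC,AGU,UCA,UCC,UCG,UCU -> pick last = UCU
residue 7: F codons sorted = UUC,UUU -> pick last = UUU
residue 8: S codons sorted = AGC,AGU,UCA,UCC,UCG,UCU -> pick last = UCU
residue 9: Y codons sorted = UAC,UAU -> pick last = UAU
residue 10: K codons sorted = AAA,AAG -> pick last = AAG
terminator: stop codons sorted = UAA,UAG,UGA -> pick last = UGA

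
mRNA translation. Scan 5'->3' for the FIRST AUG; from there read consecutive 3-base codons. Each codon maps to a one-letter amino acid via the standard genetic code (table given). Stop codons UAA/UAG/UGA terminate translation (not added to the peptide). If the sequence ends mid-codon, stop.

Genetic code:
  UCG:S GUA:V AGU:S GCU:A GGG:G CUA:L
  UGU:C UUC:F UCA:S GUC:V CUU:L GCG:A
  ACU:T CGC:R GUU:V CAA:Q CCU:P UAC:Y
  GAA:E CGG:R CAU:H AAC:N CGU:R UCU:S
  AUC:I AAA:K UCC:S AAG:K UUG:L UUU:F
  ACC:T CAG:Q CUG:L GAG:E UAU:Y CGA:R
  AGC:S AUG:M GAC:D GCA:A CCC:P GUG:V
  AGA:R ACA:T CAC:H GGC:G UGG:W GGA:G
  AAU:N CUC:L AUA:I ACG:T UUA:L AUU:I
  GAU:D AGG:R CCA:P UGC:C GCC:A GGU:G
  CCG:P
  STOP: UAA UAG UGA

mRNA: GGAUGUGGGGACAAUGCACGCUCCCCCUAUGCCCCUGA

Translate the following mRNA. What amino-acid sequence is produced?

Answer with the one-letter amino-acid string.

Answer: MWGQCTLPLCP

Derivation:
start AUG at pos 2
pos 2: AUG -> M; peptide=M
pos 5: UGG -> W; peptide=MW
pos 8: GGA -> G; peptide=MWG
pos 11: CAA -> Q; peptide=MWGQ
pos 14: UGC -> C; peptide=MWGQC
pos 17: ACG -> T; peptide=MWGQCT
pos 20: CUC -> L; peptide=MWGQCTL
pos 23: CCC -> P; peptide=MWGQCTLP
pos 26: CUA -> L; peptide=MWGQCTLPL
pos 29: UGC -> C; peptide=MWGQCTLPLC
pos 32: CCC -> P; peptide=MWGQCTLPLCP
pos 35: UGA -> STOP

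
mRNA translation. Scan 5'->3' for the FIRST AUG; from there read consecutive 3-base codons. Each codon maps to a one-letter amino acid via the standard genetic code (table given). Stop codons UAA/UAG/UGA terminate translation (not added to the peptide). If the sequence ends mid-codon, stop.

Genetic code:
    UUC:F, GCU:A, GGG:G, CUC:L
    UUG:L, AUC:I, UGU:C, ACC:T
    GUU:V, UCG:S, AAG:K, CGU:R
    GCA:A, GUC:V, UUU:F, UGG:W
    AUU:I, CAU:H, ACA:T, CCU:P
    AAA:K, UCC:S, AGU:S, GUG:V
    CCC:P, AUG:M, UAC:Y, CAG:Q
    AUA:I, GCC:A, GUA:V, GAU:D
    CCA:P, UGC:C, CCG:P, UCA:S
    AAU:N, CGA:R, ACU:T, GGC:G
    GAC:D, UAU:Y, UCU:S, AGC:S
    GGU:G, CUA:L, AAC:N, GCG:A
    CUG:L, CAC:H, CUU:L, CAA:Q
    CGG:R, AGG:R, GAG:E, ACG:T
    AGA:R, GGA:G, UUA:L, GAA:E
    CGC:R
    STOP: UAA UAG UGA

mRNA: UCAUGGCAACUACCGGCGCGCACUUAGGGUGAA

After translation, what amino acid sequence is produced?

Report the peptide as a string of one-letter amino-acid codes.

Answer: MATTGAHLG

Derivation:
start AUG at pos 2
pos 2: AUG -> M; peptide=M
pos 5: GCA -> A; peptide=MA
pos 8: ACU -> T; peptide=MAT
pos 11: ACC -> T; peptide=MATT
pos 14: GGC -> G; peptide=MATTG
pos 17: GCG -> A; peptide=MATTGA
pos 20: CAC -> H; peptide=MATTGAH
pos 23: UUA -> L; peptide=MATTGAHL
pos 26: GGG -> G; peptide=MATTGAHLG
pos 29: UGA -> STOP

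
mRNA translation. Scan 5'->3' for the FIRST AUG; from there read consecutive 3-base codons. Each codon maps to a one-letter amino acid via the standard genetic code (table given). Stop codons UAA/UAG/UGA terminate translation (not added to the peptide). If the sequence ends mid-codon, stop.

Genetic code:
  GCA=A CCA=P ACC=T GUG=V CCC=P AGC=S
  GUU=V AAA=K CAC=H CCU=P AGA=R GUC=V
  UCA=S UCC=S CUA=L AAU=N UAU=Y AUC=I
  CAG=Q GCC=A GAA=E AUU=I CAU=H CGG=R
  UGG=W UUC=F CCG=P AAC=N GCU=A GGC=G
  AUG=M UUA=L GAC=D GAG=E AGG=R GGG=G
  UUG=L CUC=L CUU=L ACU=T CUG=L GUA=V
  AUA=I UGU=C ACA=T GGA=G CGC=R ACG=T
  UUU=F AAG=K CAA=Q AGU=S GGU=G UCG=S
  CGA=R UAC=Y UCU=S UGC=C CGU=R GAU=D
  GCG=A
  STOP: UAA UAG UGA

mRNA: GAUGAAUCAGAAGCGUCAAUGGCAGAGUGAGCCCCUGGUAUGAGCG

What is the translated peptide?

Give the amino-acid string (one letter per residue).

Answer: MNQKRQWQSEPLV

Derivation:
start AUG at pos 1
pos 1: AUG -> M; peptide=M
pos 4: AAU -> N; peptide=MN
pos 7: CAG -> Q; peptide=MNQ
pos 10: AAG -> K; peptide=MNQK
pos 13: CGU -> R; peptide=MNQKR
pos 16: CAA -> Q; peptide=MNQKRQ
pos 19: UGG -> W; peptide=MNQKRQW
pos 22: CAG -> Q; peptide=MNQKRQWQ
pos 25: AGU -> S; peptide=MNQKRQWQS
pos 28: GAG -> E; peptide=MNQKRQWQSE
pos 31: CCC -> P; peptide=MNQKRQWQSEP
pos 34: CUG -> L; peptide=MNQKRQWQSEPL
pos 37: GUA -> V; peptide=MNQKRQWQSEPLV
pos 40: UGA -> STOP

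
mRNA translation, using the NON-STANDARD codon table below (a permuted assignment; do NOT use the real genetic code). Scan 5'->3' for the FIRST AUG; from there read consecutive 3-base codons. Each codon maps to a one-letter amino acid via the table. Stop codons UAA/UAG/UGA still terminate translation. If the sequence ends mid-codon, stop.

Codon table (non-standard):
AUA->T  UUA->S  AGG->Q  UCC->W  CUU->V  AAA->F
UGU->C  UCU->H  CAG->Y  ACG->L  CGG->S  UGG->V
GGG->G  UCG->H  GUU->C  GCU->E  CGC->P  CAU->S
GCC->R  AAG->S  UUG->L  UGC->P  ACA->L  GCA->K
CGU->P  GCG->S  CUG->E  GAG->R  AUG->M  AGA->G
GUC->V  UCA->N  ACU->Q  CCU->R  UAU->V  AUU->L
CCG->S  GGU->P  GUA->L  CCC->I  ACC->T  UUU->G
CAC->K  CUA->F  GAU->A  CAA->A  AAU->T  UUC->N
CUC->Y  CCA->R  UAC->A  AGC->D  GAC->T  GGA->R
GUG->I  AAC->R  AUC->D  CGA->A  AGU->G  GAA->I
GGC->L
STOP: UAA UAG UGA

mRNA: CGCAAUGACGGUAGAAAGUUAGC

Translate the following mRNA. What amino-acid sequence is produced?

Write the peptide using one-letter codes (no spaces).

Answer: MLLIG

Derivation:
start AUG at pos 4
pos 4: AUG -> M; peptide=M
pos 7: ACG -> L; peptide=ML
pos 10: GUA -> L; peptide=MLL
pos 13: GAA -> I; peptide=MLLI
pos 16: AGU -> G; peptide=MLLIG
pos 19: UAG -> STOP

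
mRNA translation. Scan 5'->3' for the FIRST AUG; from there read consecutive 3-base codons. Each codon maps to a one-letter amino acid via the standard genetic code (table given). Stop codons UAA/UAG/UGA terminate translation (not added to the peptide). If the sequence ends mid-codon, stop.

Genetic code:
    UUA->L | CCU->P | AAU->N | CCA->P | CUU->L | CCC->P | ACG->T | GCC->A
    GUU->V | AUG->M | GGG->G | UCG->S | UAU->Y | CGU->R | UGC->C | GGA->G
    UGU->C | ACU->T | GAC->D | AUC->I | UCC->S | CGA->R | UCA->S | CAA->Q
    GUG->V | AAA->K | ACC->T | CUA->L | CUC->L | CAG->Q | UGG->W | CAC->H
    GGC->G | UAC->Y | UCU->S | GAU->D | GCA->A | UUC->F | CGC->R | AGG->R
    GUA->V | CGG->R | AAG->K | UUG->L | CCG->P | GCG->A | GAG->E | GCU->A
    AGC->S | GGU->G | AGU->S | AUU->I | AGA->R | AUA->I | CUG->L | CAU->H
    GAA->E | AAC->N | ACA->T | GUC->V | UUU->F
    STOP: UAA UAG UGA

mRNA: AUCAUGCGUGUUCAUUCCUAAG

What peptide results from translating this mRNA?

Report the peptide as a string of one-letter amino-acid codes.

start AUG at pos 3
pos 3: AUG -> M; peptide=M
pos 6: CGU -> R; peptide=MR
pos 9: GUU -> V; peptide=MRV
pos 12: CAU -> H; peptide=MRVH
pos 15: UCC -> S; peptide=MRVHS
pos 18: UAA -> STOP

Answer: MRVHS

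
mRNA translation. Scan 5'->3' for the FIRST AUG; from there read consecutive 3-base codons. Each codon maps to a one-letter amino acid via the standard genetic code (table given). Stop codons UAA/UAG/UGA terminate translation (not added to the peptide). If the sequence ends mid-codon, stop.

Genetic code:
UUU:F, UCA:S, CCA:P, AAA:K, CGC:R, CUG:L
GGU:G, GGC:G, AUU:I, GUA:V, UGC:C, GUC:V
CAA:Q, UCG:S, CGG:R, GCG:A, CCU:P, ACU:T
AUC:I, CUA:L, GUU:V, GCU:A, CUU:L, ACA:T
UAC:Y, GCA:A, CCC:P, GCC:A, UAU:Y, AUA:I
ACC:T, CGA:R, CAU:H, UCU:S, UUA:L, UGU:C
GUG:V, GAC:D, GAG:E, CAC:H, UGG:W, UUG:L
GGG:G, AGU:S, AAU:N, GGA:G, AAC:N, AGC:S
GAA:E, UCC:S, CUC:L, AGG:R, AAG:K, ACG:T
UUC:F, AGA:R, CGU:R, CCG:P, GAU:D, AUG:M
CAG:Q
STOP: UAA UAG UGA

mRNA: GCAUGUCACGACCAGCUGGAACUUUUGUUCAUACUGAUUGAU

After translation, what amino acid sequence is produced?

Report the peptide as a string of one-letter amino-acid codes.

start AUG at pos 2
pos 2: AUG -> M; peptide=M
pos 5: UCA -> S; peptide=MS
pos 8: CGA -> R; peptide=MSR
pos 11: CCA -> P; peptide=MSRP
pos 14: GCU -> A; peptide=MSRPA
pos 17: GGA -> G; peptide=MSRPAG
pos 20: ACU -> T; peptide=MSRPAGT
pos 23: UUU -> F; peptide=MSRPAGTF
pos 26: GUU -> V; peptide=MSRPAGTFV
pos 29: CAU -> H; peptide=MSRPAGTFVH
pos 32: ACU -> T; peptide=MSRPAGTFVHT
pos 35: GAU -> D; peptide=MSRPAGTFVHTD
pos 38: UGA -> STOP

Answer: MSRPAGTFVHTD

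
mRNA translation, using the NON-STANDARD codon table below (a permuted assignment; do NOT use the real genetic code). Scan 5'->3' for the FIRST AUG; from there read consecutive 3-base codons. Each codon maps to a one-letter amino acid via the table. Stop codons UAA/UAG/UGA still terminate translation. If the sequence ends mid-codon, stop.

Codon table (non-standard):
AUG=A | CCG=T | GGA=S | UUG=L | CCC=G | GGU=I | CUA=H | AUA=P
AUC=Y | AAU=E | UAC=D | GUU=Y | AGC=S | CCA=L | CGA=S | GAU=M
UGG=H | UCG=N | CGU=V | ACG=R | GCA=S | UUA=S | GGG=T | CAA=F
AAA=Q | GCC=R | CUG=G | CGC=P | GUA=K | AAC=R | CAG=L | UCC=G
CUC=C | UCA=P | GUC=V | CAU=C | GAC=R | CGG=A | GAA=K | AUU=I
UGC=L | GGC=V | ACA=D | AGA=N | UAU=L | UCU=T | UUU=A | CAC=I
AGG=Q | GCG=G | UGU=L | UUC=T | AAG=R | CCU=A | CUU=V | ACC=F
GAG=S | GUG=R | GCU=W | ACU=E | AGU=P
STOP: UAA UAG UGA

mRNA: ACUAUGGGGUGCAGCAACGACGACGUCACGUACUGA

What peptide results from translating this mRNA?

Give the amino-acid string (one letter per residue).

start AUG at pos 3
pos 3: AUG -> A; peptide=A
pos 6: GGG -> T; peptide=AT
pos 9: UGC -> L; peptide=ATL
pos 12: AGC -> S; peptide=ATLS
pos 15: AAC -> R; peptide=ATLSR
pos 18: GAC -> R; peptide=ATLSRR
pos 21: GAC -> R; peptide=ATLSRRR
pos 24: GUC -> V; peptide=ATLSRRRV
pos 27: ACG -> R; peptide=ATLSRRRVR
pos 30: UAC -> D; peptide=ATLSRRRVRD
pos 33: UGA -> STOP

Answer: ATLSRRRVRD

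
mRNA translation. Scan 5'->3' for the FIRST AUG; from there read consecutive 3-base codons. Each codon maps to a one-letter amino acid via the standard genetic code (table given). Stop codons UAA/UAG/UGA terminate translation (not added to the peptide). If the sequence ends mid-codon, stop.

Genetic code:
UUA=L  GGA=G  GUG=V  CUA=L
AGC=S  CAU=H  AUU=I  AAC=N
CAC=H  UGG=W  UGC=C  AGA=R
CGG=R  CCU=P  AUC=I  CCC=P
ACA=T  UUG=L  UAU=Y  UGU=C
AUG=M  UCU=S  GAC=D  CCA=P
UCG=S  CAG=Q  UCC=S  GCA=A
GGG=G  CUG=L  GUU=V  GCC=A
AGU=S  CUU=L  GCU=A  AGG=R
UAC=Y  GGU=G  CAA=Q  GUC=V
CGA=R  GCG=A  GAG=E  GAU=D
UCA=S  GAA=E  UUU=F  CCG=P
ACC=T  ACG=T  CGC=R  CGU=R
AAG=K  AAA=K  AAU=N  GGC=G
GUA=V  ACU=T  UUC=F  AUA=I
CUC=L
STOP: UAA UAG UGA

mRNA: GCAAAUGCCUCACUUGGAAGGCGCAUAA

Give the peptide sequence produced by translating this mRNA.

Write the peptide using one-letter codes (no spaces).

Answer: MPHLEGA

Derivation:
start AUG at pos 4
pos 4: AUG -> M; peptide=M
pos 7: CCU -> P; peptide=MP
pos 10: CAC -> H; peptide=MPH
pos 13: UUG -> L; peptide=MPHL
pos 16: GAA -> E; peptide=MPHLE
pos 19: GGC -> G; peptide=MPHLEG
pos 22: GCA -> A; peptide=MPHLEGA
pos 25: UAA -> STOP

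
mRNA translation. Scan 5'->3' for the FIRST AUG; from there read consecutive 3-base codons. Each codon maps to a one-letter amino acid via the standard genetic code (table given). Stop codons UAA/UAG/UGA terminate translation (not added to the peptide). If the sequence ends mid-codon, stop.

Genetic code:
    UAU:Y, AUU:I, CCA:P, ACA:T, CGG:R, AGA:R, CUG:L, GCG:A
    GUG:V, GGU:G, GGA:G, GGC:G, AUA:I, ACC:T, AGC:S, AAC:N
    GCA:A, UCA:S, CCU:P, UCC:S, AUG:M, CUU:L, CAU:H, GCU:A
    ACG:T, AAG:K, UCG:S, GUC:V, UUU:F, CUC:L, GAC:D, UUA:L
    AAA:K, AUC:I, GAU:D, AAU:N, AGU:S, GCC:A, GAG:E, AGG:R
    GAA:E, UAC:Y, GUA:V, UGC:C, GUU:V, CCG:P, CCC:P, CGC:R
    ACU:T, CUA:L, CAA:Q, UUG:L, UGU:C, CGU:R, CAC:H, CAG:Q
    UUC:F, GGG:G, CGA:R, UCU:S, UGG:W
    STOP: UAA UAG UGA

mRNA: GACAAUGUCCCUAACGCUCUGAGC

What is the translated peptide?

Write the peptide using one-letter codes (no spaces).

Answer: MSLTL

Derivation:
start AUG at pos 4
pos 4: AUG -> M; peptide=M
pos 7: UCC -> S; peptide=MS
pos 10: CUA -> L; peptide=MSL
pos 13: ACG -> T; peptide=MSLT
pos 16: CUC -> L; peptide=MSLTL
pos 19: UGA -> STOP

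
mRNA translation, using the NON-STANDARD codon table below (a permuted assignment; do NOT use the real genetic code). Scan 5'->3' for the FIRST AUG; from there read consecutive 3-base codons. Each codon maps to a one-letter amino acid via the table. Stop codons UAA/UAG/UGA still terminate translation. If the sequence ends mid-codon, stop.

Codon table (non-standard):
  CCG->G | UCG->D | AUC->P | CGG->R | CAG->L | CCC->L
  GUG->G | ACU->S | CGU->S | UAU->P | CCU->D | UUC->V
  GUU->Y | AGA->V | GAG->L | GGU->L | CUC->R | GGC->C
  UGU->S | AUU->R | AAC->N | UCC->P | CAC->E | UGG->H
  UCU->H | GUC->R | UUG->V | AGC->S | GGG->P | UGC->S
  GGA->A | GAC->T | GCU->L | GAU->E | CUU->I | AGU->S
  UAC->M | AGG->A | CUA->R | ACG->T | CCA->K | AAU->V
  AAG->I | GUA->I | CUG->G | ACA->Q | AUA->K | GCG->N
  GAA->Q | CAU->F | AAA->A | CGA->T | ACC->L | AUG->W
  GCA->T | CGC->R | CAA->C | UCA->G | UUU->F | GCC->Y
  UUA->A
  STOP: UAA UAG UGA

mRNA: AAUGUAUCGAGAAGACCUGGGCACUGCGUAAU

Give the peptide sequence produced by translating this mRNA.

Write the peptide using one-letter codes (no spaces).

Answer: WPTQTGCSN

Derivation:
start AUG at pos 1
pos 1: AUG -> W; peptide=W
pos 4: UAU -> P; peptide=WP
pos 7: CGA -> T; peptide=WPT
pos 10: GAA -> Q; peptide=WPTQ
pos 13: GAC -> T; peptide=WPTQT
pos 16: CUG -> G; peptide=WPTQTG
pos 19: GGC -> C; peptide=WPTQTGC
pos 22: ACU -> S; peptide=WPTQTGCS
pos 25: GCG -> N; peptide=WPTQTGCSN
pos 28: UAA -> STOP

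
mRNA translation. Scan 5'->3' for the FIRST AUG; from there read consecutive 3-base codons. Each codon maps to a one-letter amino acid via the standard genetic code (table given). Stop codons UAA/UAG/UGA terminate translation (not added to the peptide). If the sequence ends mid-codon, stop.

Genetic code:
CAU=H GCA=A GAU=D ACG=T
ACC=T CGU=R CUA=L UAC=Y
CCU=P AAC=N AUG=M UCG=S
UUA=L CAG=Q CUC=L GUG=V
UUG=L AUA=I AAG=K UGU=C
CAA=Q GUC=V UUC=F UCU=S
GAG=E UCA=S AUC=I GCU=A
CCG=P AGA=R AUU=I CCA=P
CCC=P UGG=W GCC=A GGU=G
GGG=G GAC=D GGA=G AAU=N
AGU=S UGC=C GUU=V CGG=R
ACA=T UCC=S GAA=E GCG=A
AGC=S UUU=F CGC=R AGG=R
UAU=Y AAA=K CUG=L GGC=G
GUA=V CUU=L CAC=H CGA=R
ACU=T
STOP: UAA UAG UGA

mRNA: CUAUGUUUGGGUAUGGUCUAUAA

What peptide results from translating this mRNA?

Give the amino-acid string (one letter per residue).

start AUG at pos 2
pos 2: AUG -> M; peptide=M
pos 5: UUU -> F; peptide=MF
pos 8: GGG -> G; peptide=MFG
pos 11: UAU -> Y; peptide=MFGY
pos 14: GGU -> G; peptide=MFGYG
pos 17: CUA -> L; peptide=MFGYGL
pos 20: UAA -> STOP

Answer: MFGYGL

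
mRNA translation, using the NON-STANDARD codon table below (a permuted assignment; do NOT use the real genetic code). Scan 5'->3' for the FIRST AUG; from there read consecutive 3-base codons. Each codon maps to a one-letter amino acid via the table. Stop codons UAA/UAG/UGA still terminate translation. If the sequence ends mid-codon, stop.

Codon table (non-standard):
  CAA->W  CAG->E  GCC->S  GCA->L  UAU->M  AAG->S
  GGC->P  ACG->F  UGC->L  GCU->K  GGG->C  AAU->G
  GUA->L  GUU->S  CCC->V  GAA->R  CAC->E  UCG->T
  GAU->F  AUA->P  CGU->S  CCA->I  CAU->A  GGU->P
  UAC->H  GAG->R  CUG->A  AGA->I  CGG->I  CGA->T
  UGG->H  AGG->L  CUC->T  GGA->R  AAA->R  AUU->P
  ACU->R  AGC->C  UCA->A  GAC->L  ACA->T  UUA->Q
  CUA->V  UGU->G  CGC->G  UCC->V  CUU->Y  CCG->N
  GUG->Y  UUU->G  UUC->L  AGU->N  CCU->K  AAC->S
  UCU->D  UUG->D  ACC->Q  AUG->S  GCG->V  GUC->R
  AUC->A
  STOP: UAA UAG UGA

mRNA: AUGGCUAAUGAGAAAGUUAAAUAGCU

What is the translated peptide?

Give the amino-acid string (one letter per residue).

Answer: SKGRRSR

Derivation:
start AUG at pos 0
pos 0: AUG -> S; peptide=S
pos 3: GCU -> K; peptide=SK
pos 6: AAU -> G; peptide=SKG
pos 9: GAG -> R; peptide=SKGR
pos 12: AAA -> R; peptide=SKGRR
pos 15: GUU -> S; peptide=SKGRRS
pos 18: AAA -> R; peptide=SKGRRSR
pos 21: UAG -> STOP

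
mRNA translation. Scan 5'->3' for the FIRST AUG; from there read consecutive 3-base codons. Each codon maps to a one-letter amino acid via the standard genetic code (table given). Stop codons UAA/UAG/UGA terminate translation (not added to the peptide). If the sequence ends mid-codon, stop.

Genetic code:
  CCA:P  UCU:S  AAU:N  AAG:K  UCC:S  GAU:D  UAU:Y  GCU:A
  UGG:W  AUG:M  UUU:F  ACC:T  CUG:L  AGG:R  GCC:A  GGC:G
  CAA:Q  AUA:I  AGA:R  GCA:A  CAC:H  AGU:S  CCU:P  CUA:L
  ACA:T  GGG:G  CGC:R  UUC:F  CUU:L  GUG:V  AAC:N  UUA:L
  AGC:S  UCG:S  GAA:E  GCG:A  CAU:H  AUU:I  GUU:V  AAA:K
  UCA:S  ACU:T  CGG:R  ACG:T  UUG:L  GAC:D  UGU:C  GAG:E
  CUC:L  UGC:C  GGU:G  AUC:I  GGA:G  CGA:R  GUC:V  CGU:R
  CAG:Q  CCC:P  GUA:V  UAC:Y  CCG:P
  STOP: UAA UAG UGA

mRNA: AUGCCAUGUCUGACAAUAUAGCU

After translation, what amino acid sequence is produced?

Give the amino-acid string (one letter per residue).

Answer: MPCLTI

Derivation:
start AUG at pos 0
pos 0: AUG -> M; peptide=M
pos 3: CCA -> P; peptide=MP
pos 6: UGU -> C; peptide=MPC
pos 9: CUG -> L; peptide=MPCL
pos 12: ACA -> T; peptide=MPCLT
pos 15: AUA -> I; peptide=MPCLTI
pos 18: UAG -> STOP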